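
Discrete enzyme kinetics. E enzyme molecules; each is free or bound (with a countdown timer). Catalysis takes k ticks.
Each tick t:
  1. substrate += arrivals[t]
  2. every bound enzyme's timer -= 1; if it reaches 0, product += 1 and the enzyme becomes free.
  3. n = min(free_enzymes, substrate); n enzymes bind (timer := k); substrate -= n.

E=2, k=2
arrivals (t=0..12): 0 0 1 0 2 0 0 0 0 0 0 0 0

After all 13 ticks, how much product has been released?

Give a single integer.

Answer: 3

Derivation:
t=0: arr=0 -> substrate=0 bound=0 product=0
t=1: arr=0 -> substrate=0 bound=0 product=0
t=2: arr=1 -> substrate=0 bound=1 product=0
t=3: arr=0 -> substrate=0 bound=1 product=0
t=4: arr=2 -> substrate=0 bound=2 product=1
t=5: arr=0 -> substrate=0 bound=2 product=1
t=6: arr=0 -> substrate=0 bound=0 product=3
t=7: arr=0 -> substrate=0 bound=0 product=3
t=8: arr=0 -> substrate=0 bound=0 product=3
t=9: arr=0 -> substrate=0 bound=0 product=3
t=10: arr=0 -> substrate=0 bound=0 product=3
t=11: arr=0 -> substrate=0 bound=0 product=3
t=12: arr=0 -> substrate=0 bound=0 product=3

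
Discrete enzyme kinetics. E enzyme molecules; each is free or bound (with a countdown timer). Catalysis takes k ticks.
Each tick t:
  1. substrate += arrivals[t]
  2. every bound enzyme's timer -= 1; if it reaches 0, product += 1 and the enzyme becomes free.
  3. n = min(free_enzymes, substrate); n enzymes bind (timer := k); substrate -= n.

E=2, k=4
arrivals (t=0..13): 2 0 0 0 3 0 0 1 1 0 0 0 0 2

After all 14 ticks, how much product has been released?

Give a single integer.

t=0: arr=2 -> substrate=0 bound=2 product=0
t=1: arr=0 -> substrate=0 bound=2 product=0
t=2: arr=0 -> substrate=0 bound=2 product=0
t=3: arr=0 -> substrate=0 bound=2 product=0
t=4: arr=3 -> substrate=1 bound=2 product=2
t=5: arr=0 -> substrate=1 bound=2 product=2
t=6: arr=0 -> substrate=1 bound=2 product=2
t=7: arr=1 -> substrate=2 bound=2 product=2
t=8: arr=1 -> substrate=1 bound=2 product=4
t=9: arr=0 -> substrate=1 bound=2 product=4
t=10: arr=0 -> substrate=1 bound=2 product=4
t=11: arr=0 -> substrate=1 bound=2 product=4
t=12: arr=0 -> substrate=0 bound=1 product=6
t=13: arr=2 -> substrate=1 bound=2 product=6

Answer: 6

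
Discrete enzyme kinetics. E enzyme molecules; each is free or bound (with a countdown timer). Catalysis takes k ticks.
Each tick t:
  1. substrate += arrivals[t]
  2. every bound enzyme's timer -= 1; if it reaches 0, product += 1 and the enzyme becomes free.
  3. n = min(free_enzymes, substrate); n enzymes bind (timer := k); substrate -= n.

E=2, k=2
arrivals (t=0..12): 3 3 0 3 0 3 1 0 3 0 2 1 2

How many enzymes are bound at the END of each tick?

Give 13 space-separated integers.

t=0: arr=3 -> substrate=1 bound=2 product=0
t=1: arr=3 -> substrate=4 bound=2 product=0
t=2: arr=0 -> substrate=2 bound=2 product=2
t=3: arr=3 -> substrate=5 bound=2 product=2
t=4: arr=0 -> substrate=3 bound=2 product=4
t=5: arr=3 -> substrate=6 bound=2 product=4
t=6: arr=1 -> substrate=5 bound=2 product=6
t=7: arr=0 -> substrate=5 bound=2 product=6
t=8: arr=3 -> substrate=6 bound=2 product=8
t=9: arr=0 -> substrate=6 bound=2 product=8
t=10: arr=2 -> substrate=6 bound=2 product=10
t=11: arr=1 -> substrate=7 bound=2 product=10
t=12: arr=2 -> substrate=7 bound=2 product=12

Answer: 2 2 2 2 2 2 2 2 2 2 2 2 2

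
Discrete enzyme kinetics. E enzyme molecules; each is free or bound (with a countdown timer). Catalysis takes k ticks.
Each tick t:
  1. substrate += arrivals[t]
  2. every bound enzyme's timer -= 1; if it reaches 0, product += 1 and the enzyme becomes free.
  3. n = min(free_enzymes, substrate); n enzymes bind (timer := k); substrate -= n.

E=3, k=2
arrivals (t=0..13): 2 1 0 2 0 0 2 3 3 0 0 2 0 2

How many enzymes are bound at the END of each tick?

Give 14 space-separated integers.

Answer: 2 3 1 2 2 0 2 3 3 3 3 3 2 3

Derivation:
t=0: arr=2 -> substrate=0 bound=2 product=0
t=1: arr=1 -> substrate=0 bound=3 product=0
t=2: arr=0 -> substrate=0 bound=1 product=2
t=3: arr=2 -> substrate=0 bound=2 product=3
t=4: arr=0 -> substrate=0 bound=2 product=3
t=5: arr=0 -> substrate=0 bound=0 product=5
t=6: arr=2 -> substrate=0 bound=2 product=5
t=7: arr=3 -> substrate=2 bound=3 product=5
t=8: arr=3 -> substrate=3 bound=3 product=7
t=9: arr=0 -> substrate=2 bound=3 product=8
t=10: arr=0 -> substrate=0 bound=3 product=10
t=11: arr=2 -> substrate=1 bound=3 product=11
t=12: arr=0 -> substrate=0 bound=2 product=13
t=13: arr=2 -> substrate=0 bound=3 product=14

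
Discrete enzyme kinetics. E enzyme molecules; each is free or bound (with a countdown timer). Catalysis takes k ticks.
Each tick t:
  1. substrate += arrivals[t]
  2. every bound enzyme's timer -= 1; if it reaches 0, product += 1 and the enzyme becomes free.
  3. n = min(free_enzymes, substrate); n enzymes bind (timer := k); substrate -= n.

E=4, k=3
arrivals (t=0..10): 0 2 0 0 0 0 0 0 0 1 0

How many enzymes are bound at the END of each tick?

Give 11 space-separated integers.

Answer: 0 2 2 2 0 0 0 0 0 1 1

Derivation:
t=0: arr=0 -> substrate=0 bound=0 product=0
t=1: arr=2 -> substrate=0 bound=2 product=0
t=2: arr=0 -> substrate=0 bound=2 product=0
t=3: arr=0 -> substrate=0 bound=2 product=0
t=4: arr=0 -> substrate=0 bound=0 product=2
t=5: arr=0 -> substrate=0 bound=0 product=2
t=6: arr=0 -> substrate=0 bound=0 product=2
t=7: arr=0 -> substrate=0 bound=0 product=2
t=8: arr=0 -> substrate=0 bound=0 product=2
t=9: arr=1 -> substrate=0 bound=1 product=2
t=10: arr=0 -> substrate=0 bound=1 product=2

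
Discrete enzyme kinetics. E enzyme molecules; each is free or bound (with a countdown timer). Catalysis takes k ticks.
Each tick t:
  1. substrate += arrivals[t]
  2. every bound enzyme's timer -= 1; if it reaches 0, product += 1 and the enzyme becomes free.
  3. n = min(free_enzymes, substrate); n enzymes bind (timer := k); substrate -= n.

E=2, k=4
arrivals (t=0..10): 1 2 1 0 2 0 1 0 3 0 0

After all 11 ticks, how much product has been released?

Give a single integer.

t=0: arr=1 -> substrate=0 bound=1 product=0
t=1: arr=2 -> substrate=1 bound=2 product=0
t=2: arr=1 -> substrate=2 bound=2 product=0
t=3: arr=0 -> substrate=2 bound=2 product=0
t=4: arr=2 -> substrate=3 bound=2 product=1
t=5: arr=0 -> substrate=2 bound=2 product=2
t=6: arr=1 -> substrate=3 bound=2 product=2
t=7: arr=0 -> substrate=3 bound=2 product=2
t=8: arr=3 -> substrate=5 bound=2 product=3
t=9: arr=0 -> substrate=4 bound=2 product=4
t=10: arr=0 -> substrate=4 bound=2 product=4

Answer: 4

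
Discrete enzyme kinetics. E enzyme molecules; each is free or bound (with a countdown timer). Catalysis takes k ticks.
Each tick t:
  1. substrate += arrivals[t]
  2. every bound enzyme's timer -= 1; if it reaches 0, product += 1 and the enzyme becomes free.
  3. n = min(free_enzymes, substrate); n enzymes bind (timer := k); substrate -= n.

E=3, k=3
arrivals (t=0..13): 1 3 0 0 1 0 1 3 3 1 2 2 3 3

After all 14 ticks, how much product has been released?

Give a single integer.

t=0: arr=1 -> substrate=0 bound=1 product=0
t=1: arr=3 -> substrate=1 bound=3 product=0
t=2: arr=0 -> substrate=1 bound=3 product=0
t=3: arr=0 -> substrate=0 bound=3 product=1
t=4: arr=1 -> substrate=0 bound=2 product=3
t=5: arr=0 -> substrate=0 bound=2 product=3
t=6: arr=1 -> substrate=0 bound=2 product=4
t=7: arr=3 -> substrate=1 bound=3 product=5
t=8: arr=3 -> substrate=4 bound=3 product=5
t=9: arr=1 -> substrate=4 bound=3 product=6
t=10: arr=2 -> substrate=4 bound=3 product=8
t=11: arr=2 -> substrate=6 bound=3 product=8
t=12: arr=3 -> substrate=8 bound=3 product=9
t=13: arr=3 -> substrate=9 bound=3 product=11

Answer: 11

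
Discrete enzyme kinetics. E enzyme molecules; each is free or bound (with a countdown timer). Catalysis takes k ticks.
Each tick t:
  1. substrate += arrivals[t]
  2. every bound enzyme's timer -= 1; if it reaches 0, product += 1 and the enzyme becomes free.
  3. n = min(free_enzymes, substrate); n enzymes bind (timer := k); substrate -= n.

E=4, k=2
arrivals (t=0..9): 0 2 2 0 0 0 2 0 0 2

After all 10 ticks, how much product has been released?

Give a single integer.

t=0: arr=0 -> substrate=0 bound=0 product=0
t=1: arr=2 -> substrate=0 bound=2 product=0
t=2: arr=2 -> substrate=0 bound=4 product=0
t=3: arr=0 -> substrate=0 bound=2 product=2
t=4: arr=0 -> substrate=0 bound=0 product=4
t=5: arr=0 -> substrate=0 bound=0 product=4
t=6: arr=2 -> substrate=0 bound=2 product=4
t=7: arr=0 -> substrate=0 bound=2 product=4
t=8: arr=0 -> substrate=0 bound=0 product=6
t=9: arr=2 -> substrate=0 bound=2 product=6

Answer: 6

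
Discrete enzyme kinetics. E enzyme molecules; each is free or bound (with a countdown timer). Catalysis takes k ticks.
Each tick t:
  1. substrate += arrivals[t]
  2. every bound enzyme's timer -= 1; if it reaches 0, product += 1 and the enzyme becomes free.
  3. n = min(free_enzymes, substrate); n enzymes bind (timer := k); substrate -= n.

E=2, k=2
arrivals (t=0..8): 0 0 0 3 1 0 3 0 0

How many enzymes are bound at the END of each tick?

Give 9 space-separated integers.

t=0: arr=0 -> substrate=0 bound=0 product=0
t=1: arr=0 -> substrate=0 bound=0 product=0
t=2: arr=0 -> substrate=0 bound=0 product=0
t=3: arr=3 -> substrate=1 bound=2 product=0
t=4: arr=1 -> substrate=2 bound=2 product=0
t=5: arr=0 -> substrate=0 bound=2 product=2
t=6: arr=3 -> substrate=3 bound=2 product=2
t=7: arr=0 -> substrate=1 bound=2 product=4
t=8: arr=0 -> substrate=1 bound=2 product=4

Answer: 0 0 0 2 2 2 2 2 2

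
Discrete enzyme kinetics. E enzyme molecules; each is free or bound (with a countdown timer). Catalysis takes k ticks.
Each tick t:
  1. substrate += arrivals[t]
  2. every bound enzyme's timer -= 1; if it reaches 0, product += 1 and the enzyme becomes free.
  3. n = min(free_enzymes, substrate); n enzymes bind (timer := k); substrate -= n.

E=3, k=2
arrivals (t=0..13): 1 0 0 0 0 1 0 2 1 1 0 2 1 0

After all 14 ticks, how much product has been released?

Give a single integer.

t=0: arr=1 -> substrate=0 bound=1 product=0
t=1: arr=0 -> substrate=0 bound=1 product=0
t=2: arr=0 -> substrate=0 bound=0 product=1
t=3: arr=0 -> substrate=0 bound=0 product=1
t=4: arr=0 -> substrate=0 bound=0 product=1
t=5: arr=1 -> substrate=0 bound=1 product=1
t=6: arr=0 -> substrate=0 bound=1 product=1
t=7: arr=2 -> substrate=0 bound=2 product=2
t=8: arr=1 -> substrate=0 bound=3 product=2
t=9: arr=1 -> substrate=0 bound=2 product=4
t=10: arr=0 -> substrate=0 bound=1 product=5
t=11: arr=2 -> substrate=0 bound=2 product=6
t=12: arr=1 -> substrate=0 bound=3 product=6
t=13: arr=0 -> substrate=0 bound=1 product=8

Answer: 8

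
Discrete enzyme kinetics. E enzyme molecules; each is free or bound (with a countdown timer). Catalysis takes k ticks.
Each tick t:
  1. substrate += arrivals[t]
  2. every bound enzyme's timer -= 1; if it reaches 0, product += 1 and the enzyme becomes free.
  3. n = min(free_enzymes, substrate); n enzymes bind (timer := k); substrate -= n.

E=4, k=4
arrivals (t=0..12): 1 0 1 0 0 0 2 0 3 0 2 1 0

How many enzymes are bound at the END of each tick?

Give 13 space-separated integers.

Answer: 1 1 2 2 1 1 2 2 4 4 4 4 4

Derivation:
t=0: arr=1 -> substrate=0 bound=1 product=0
t=1: arr=0 -> substrate=0 bound=1 product=0
t=2: arr=1 -> substrate=0 bound=2 product=0
t=3: arr=0 -> substrate=0 bound=2 product=0
t=4: arr=0 -> substrate=0 bound=1 product=1
t=5: arr=0 -> substrate=0 bound=1 product=1
t=6: arr=2 -> substrate=0 bound=2 product=2
t=7: arr=0 -> substrate=0 bound=2 product=2
t=8: arr=3 -> substrate=1 bound=4 product=2
t=9: arr=0 -> substrate=1 bound=4 product=2
t=10: arr=2 -> substrate=1 bound=4 product=4
t=11: arr=1 -> substrate=2 bound=4 product=4
t=12: arr=0 -> substrate=0 bound=4 product=6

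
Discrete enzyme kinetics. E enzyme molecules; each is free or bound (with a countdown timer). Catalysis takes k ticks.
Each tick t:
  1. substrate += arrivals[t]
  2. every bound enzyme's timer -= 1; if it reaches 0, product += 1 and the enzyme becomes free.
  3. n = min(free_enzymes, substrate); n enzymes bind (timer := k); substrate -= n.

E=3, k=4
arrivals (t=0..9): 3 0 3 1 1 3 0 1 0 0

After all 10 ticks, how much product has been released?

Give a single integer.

Answer: 6

Derivation:
t=0: arr=3 -> substrate=0 bound=3 product=0
t=1: arr=0 -> substrate=0 bound=3 product=0
t=2: arr=3 -> substrate=3 bound=3 product=0
t=3: arr=1 -> substrate=4 bound=3 product=0
t=4: arr=1 -> substrate=2 bound=3 product=3
t=5: arr=3 -> substrate=5 bound=3 product=3
t=6: arr=0 -> substrate=5 bound=3 product=3
t=7: arr=1 -> substrate=6 bound=3 product=3
t=8: arr=0 -> substrate=3 bound=3 product=6
t=9: arr=0 -> substrate=3 bound=3 product=6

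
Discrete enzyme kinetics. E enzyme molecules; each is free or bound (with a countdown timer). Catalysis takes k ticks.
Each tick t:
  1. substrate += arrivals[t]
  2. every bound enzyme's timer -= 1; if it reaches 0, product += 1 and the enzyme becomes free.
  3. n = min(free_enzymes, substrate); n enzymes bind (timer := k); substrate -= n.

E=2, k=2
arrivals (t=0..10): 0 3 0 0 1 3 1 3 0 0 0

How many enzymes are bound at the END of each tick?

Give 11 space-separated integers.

Answer: 0 2 2 1 2 2 2 2 2 2 2

Derivation:
t=0: arr=0 -> substrate=0 bound=0 product=0
t=1: arr=3 -> substrate=1 bound=2 product=0
t=2: arr=0 -> substrate=1 bound=2 product=0
t=3: arr=0 -> substrate=0 bound=1 product=2
t=4: arr=1 -> substrate=0 bound=2 product=2
t=5: arr=3 -> substrate=2 bound=2 product=3
t=6: arr=1 -> substrate=2 bound=2 product=4
t=7: arr=3 -> substrate=4 bound=2 product=5
t=8: arr=0 -> substrate=3 bound=2 product=6
t=9: arr=0 -> substrate=2 bound=2 product=7
t=10: arr=0 -> substrate=1 bound=2 product=8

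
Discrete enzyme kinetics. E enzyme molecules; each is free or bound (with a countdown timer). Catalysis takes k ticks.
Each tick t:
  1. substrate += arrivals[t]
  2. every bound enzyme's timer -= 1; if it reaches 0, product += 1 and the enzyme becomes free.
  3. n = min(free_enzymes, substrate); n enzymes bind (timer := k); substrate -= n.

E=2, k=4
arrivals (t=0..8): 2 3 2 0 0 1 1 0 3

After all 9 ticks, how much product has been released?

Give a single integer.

Answer: 4

Derivation:
t=0: arr=2 -> substrate=0 bound=2 product=0
t=1: arr=3 -> substrate=3 bound=2 product=0
t=2: arr=2 -> substrate=5 bound=2 product=0
t=3: arr=0 -> substrate=5 bound=2 product=0
t=4: arr=0 -> substrate=3 bound=2 product=2
t=5: arr=1 -> substrate=4 bound=2 product=2
t=6: arr=1 -> substrate=5 bound=2 product=2
t=7: arr=0 -> substrate=5 bound=2 product=2
t=8: arr=3 -> substrate=6 bound=2 product=4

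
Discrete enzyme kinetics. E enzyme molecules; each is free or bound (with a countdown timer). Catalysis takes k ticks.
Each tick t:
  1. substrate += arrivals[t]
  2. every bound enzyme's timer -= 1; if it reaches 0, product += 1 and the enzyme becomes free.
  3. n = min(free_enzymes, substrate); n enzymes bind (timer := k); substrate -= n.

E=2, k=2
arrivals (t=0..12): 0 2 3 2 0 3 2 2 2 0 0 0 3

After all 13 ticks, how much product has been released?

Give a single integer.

t=0: arr=0 -> substrate=0 bound=0 product=0
t=1: arr=2 -> substrate=0 bound=2 product=0
t=2: arr=3 -> substrate=3 bound=2 product=0
t=3: arr=2 -> substrate=3 bound=2 product=2
t=4: arr=0 -> substrate=3 bound=2 product=2
t=5: arr=3 -> substrate=4 bound=2 product=4
t=6: arr=2 -> substrate=6 bound=2 product=4
t=7: arr=2 -> substrate=6 bound=2 product=6
t=8: arr=2 -> substrate=8 bound=2 product=6
t=9: arr=0 -> substrate=6 bound=2 product=8
t=10: arr=0 -> substrate=6 bound=2 product=8
t=11: arr=0 -> substrate=4 bound=2 product=10
t=12: arr=3 -> substrate=7 bound=2 product=10

Answer: 10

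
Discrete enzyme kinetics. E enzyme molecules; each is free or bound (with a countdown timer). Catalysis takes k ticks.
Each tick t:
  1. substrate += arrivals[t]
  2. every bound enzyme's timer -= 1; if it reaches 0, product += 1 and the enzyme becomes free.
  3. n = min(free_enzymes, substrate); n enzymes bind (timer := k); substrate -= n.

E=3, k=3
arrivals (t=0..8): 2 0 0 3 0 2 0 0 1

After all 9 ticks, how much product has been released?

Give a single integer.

t=0: arr=2 -> substrate=0 bound=2 product=0
t=1: arr=0 -> substrate=0 bound=2 product=0
t=2: arr=0 -> substrate=0 bound=2 product=0
t=3: arr=3 -> substrate=0 bound=3 product=2
t=4: arr=0 -> substrate=0 bound=3 product=2
t=5: arr=2 -> substrate=2 bound=3 product=2
t=6: arr=0 -> substrate=0 bound=2 product=5
t=7: arr=0 -> substrate=0 bound=2 product=5
t=8: arr=1 -> substrate=0 bound=3 product=5

Answer: 5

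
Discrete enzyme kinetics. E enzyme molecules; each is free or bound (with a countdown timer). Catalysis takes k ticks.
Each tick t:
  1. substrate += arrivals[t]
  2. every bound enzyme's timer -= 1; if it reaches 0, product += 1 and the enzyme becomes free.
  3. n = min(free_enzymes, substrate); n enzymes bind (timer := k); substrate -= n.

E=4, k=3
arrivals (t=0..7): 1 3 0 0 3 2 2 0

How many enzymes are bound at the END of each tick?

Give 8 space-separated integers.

Answer: 1 4 4 3 3 4 4 4

Derivation:
t=0: arr=1 -> substrate=0 bound=1 product=0
t=1: arr=3 -> substrate=0 bound=4 product=0
t=2: arr=0 -> substrate=0 bound=4 product=0
t=3: arr=0 -> substrate=0 bound=3 product=1
t=4: arr=3 -> substrate=0 bound=3 product=4
t=5: arr=2 -> substrate=1 bound=4 product=4
t=6: arr=2 -> substrate=3 bound=4 product=4
t=7: arr=0 -> substrate=0 bound=4 product=7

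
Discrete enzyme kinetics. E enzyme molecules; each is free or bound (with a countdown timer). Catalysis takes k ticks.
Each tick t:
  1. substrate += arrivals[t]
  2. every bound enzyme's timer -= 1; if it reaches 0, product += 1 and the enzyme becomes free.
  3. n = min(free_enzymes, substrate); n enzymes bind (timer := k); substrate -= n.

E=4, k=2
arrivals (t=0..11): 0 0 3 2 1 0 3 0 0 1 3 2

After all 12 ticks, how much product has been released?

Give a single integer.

Answer: 10

Derivation:
t=0: arr=0 -> substrate=0 bound=0 product=0
t=1: arr=0 -> substrate=0 bound=0 product=0
t=2: arr=3 -> substrate=0 bound=3 product=0
t=3: arr=2 -> substrate=1 bound=4 product=0
t=4: arr=1 -> substrate=0 bound=3 product=3
t=5: arr=0 -> substrate=0 bound=2 product=4
t=6: arr=3 -> substrate=0 bound=3 product=6
t=7: arr=0 -> substrate=0 bound=3 product=6
t=8: arr=0 -> substrate=0 bound=0 product=9
t=9: arr=1 -> substrate=0 bound=1 product=9
t=10: arr=3 -> substrate=0 bound=4 product=9
t=11: arr=2 -> substrate=1 bound=4 product=10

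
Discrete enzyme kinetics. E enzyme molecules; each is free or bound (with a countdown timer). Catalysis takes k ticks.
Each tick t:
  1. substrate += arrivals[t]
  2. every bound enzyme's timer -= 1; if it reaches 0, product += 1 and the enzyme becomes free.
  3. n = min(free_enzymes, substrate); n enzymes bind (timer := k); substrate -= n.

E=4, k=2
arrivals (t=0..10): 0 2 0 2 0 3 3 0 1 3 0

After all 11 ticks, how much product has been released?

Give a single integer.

Answer: 11

Derivation:
t=0: arr=0 -> substrate=0 bound=0 product=0
t=1: arr=2 -> substrate=0 bound=2 product=0
t=2: arr=0 -> substrate=0 bound=2 product=0
t=3: arr=2 -> substrate=0 bound=2 product=2
t=4: arr=0 -> substrate=0 bound=2 product=2
t=5: arr=3 -> substrate=0 bound=3 product=4
t=6: arr=3 -> substrate=2 bound=4 product=4
t=7: arr=0 -> substrate=0 bound=3 product=7
t=8: arr=1 -> substrate=0 bound=3 product=8
t=9: arr=3 -> substrate=0 bound=4 product=10
t=10: arr=0 -> substrate=0 bound=3 product=11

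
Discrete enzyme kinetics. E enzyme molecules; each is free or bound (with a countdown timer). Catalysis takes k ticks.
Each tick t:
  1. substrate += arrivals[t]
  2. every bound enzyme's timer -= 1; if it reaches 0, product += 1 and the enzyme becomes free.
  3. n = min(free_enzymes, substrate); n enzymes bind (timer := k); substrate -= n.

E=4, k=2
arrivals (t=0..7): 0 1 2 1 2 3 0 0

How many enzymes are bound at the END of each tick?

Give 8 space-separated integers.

Answer: 0 1 3 3 3 4 3 1

Derivation:
t=0: arr=0 -> substrate=0 bound=0 product=0
t=1: arr=1 -> substrate=0 bound=1 product=0
t=2: arr=2 -> substrate=0 bound=3 product=0
t=3: arr=1 -> substrate=0 bound=3 product=1
t=4: arr=2 -> substrate=0 bound=3 product=3
t=5: arr=3 -> substrate=1 bound=4 product=4
t=6: arr=0 -> substrate=0 bound=3 product=6
t=7: arr=0 -> substrate=0 bound=1 product=8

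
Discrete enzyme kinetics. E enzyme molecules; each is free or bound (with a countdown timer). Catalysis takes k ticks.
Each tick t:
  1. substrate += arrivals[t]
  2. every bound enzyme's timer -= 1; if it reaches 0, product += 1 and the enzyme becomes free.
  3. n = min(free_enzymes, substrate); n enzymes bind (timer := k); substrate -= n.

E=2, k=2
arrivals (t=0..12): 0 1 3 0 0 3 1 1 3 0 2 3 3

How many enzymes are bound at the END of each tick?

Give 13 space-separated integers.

t=0: arr=0 -> substrate=0 bound=0 product=0
t=1: arr=1 -> substrate=0 bound=1 product=0
t=2: arr=3 -> substrate=2 bound=2 product=0
t=3: arr=0 -> substrate=1 bound=2 product=1
t=4: arr=0 -> substrate=0 bound=2 product=2
t=5: arr=3 -> substrate=2 bound=2 product=3
t=6: arr=1 -> substrate=2 bound=2 product=4
t=7: arr=1 -> substrate=2 bound=2 product=5
t=8: arr=3 -> substrate=4 bound=2 product=6
t=9: arr=0 -> substrate=3 bound=2 product=7
t=10: arr=2 -> substrate=4 bound=2 product=8
t=11: arr=3 -> substrate=6 bound=2 product=9
t=12: arr=3 -> substrate=8 bound=2 product=10

Answer: 0 1 2 2 2 2 2 2 2 2 2 2 2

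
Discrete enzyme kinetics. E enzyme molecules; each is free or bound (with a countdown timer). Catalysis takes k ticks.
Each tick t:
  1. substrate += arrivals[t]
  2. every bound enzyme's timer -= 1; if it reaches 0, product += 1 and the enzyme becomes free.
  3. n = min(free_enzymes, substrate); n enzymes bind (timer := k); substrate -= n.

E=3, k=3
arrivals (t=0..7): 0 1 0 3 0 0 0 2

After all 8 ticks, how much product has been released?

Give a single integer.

t=0: arr=0 -> substrate=0 bound=0 product=0
t=1: arr=1 -> substrate=0 bound=1 product=0
t=2: arr=0 -> substrate=0 bound=1 product=0
t=3: arr=3 -> substrate=1 bound=3 product=0
t=4: arr=0 -> substrate=0 bound=3 product=1
t=5: arr=0 -> substrate=0 bound=3 product=1
t=6: arr=0 -> substrate=0 bound=1 product=3
t=7: arr=2 -> substrate=0 bound=2 product=4

Answer: 4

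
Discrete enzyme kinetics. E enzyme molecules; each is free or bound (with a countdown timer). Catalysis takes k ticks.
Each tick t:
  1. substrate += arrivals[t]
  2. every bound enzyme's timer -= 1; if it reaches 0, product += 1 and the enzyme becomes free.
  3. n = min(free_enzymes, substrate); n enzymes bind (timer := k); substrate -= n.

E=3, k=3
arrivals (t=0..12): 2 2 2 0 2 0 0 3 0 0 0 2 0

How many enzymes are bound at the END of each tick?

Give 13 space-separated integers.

Answer: 2 3 3 3 3 3 3 3 3 3 2 3 2

Derivation:
t=0: arr=2 -> substrate=0 bound=2 product=0
t=1: arr=2 -> substrate=1 bound=3 product=0
t=2: arr=2 -> substrate=3 bound=3 product=0
t=3: arr=0 -> substrate=1 bound=3 product=2
t=4: arr=2 -> substrate=2 bound=3 product=3
t=5: arr=0 -> substrate=2 bound=3 product=3
t=6: arr=0 -> substrate=0 bound=3 product=5
t=7: arr=3 -> substrate=2 bound=3 product=6
t=8: arr=0 -> substrate=2 bound=3 product=6
t=9: arr=0 -> substrate=0 bound=3 product=8
t=10: arr=0 -> substrate=0 bound=2 product=9
t=11: arr=2 -> substrate=1 bound=3 product=9
t=12: arr=0 -> substrate=0 bound=2 product=11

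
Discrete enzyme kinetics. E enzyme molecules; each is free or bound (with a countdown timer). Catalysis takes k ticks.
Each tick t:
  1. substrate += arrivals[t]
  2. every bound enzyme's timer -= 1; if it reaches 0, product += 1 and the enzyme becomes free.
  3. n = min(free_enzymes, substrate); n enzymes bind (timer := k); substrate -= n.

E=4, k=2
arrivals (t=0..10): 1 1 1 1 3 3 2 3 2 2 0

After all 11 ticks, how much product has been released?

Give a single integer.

Answer: 15

Derivation:
t=0: arr=1 -> substrate=0 bound=1 product=0
t=1: arr=1 -> substrate=0 bound=2 product=0
t=2: arr=1 -> substrate=0 bound=2 product=1
t=3: arr=1 -> substrate=0 bound=2 product=2
t=4: arr=3 -> substrate=0 bound=4 product=3
t=5: arr=3 -> substrate=2 bound=4 product=4
t=6: arr=2 -> substrate=1 bound=4 product=7
t=7: arr=3 -> substrate=3 bound=4 product=8
t=8: arr=2 -> substrate=2 bound=4 product=11
t=9: arr=2 -> substrate=3 bound=4 product=12
t=10: arr=0 -> substrate=0 bound=4 product=15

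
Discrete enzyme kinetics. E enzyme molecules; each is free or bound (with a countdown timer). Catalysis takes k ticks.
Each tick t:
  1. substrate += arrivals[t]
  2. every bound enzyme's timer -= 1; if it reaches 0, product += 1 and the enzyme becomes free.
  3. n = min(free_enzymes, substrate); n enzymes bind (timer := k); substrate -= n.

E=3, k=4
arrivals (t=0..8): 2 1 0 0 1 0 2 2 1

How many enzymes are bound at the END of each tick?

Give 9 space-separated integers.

Answer: 2 3 3 3 2 1 3 3 3

Derivation:
t=0: arr=2 -> substrate=0 bound=2 product=0
t=1: arr=1 -> substrate=0 bound=3 product=0
t=2: arr=0 -> substrate=0 bound=3 product=0
t=3: arr=0 -> substrate=0 bound=3 product=0
t=4: arr=1 -> substrate=0 bound=2 product=2
t=5: arr=0 -> substrate=0 bound=1 product=3
t=6: arr=2 -> substrate=0 bound=3 product=3
t=7: arr=2 -> substrate=2 bound=3 product=3
t=8: arr=1 -> substrate=2 bound=3 product=4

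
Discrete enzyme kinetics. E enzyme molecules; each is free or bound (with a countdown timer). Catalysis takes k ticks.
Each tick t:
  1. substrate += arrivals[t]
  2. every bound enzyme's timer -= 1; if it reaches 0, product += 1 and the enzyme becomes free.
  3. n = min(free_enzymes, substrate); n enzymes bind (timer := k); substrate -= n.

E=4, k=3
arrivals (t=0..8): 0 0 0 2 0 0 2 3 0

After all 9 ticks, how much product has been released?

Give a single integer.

Answer: 2

Derivation:
t=0: arr=0 -> substrate=0 bound=0 product=0
t=1: arr=0 -> substrate=0 bound=0 product=0
t=2: arr=0 -> substrate=0 bound=0 product=0
t=3: arr=2 -> substrate=0 bound=2 product=0
t=4: arr=0 -> substrate=0 bound=2 product=0
t=5: arr=0 -> substrate=0 bound=2 product=0
t=6: arr=2 -> substrate=0 bound=2 product=2
t=7: arr=3 -> substrate=1 bound=4 product=2
t=8: arr=0 -> substrate=1 bound=4 product=2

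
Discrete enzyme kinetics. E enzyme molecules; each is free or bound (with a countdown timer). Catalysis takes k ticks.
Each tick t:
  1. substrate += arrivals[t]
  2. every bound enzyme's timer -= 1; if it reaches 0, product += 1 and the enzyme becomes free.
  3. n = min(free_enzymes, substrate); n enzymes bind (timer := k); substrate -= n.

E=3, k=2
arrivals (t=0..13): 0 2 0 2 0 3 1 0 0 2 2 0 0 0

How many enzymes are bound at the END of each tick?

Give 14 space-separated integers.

Answer: 0 2 2 2 2 3 3 1 1 2 3 2 1 0

Derivation:
t=0: arr=0 -> substrate=0 bound=0 product=0
t=1: arr=2 -> substrate=0 bound=2 product=0
t=2: arr=0 -> substrate=0 bound=2 product=0
t=3: arr=2 -> substrate=0 bound=2 product=2
t=4: arr=0 -> substrate=0 bound=2 product=2
t=5: arr=3 -> substrate=0 bound=3 product=4
t=6: arr=1 -> substrate=1 bound=3 product=4
t=7: arr=0 -> substrate=0 bound=1 product=7
t=8: arr=0 -> substrate=0 bound=1 product=7
t=9: arr=2 -> substrate=0 bound=2 product=8
t=10: arr=2 -> substrate=1 bound=3 product=8
t=11: arr=0 -> substrate=0 bound=2 product=10
t=12: arr=0 -> substrate=0 bound=1 product=11
t=13: arr=0 -> substrate=0 bound=0 product=12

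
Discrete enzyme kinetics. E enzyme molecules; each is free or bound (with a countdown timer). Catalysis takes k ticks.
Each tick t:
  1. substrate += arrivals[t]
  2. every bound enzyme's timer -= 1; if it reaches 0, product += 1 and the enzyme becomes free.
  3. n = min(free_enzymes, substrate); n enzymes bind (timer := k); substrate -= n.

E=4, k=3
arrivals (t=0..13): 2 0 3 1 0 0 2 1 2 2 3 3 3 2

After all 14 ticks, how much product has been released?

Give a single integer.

Answer: 13

Derivation:
t=0: arr=2 -> substrate=0 bound=2 product=0
t=1: arr=0 -> substrate=0 bound=2 product=0
t=2: arr=3 -> substrate=1 bound=4 product=0
t=3: arr=1 -> substrate=0 bound=4 product=2
t=4: arr=0 -> substrate=0 bound=4 product=2
t=5: arr=0 -> substrate=0 bound=2 product=4
t=6: arr=2 -> substrate=0 bound=2 product=6
t=7: arr=1 -> substrate=0 bound=3 product=6
t=8: arr=2 -> substrate=1 bound=4 product=6
t=9: arr=2 -> substrate=1 bound=4 product=8
t=10: arr=3 -> substrate=3 bound=4 product=9
t=11: arr=3 -> substrate=5 bound=4 product=10
t=12: arr=3 -> substrate=6 bound=4 product=12
t=13: arr=2 -> substrate=7 bound=4 product=13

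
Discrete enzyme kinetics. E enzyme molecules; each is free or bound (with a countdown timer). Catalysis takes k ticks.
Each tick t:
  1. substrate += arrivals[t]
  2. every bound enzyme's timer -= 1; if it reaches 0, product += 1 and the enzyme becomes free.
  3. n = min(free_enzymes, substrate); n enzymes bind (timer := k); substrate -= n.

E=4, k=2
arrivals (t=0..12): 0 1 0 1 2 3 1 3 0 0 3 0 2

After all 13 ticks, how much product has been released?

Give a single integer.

Answer: 14

Derivation:
t=0: arr=0 -> substrate=0 bound=0 product=0
t=1: arr=1 -> substrate=0 bound=1 product=0
t=2: arr=0 -> substrate=0 bound=1 product=0
t=3: arr=1 -> substrate=0 bound=1 product=1
t=4: arr=2 -> substrate=0 bound=3 product=1
t=5: arr=3 -> substrate=1 bound=4 product=2
t=6: arr=1 -> substrate=0 bound=4 product=4
t=7: arr=3 -> substrate=1 bound=4 product=6
t=8: arr=0 -> substrate=0 bound=3 product=8
t=9: arr=0 -> substrate=0 bound=1 product=10
t=10: arr=3 -> substrate=0 bound=3 product=11
t=11: arr=0 -> substrate=0 bound=3 product=11
t=12: arr=2 -> substrate=0 bound=2 product=14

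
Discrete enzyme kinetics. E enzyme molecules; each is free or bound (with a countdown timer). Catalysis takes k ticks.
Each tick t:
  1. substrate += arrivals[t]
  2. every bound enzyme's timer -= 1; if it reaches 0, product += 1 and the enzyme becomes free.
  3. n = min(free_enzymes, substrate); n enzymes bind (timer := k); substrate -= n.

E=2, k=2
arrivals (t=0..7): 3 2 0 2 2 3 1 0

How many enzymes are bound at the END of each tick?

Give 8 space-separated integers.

t=0: arr=3 -> substrate=1 bound=2 product=0
t=1: arr=2 -> substrate=3 bound=2 product=0
t=2: arr=0 -> substrate=1 bound=2 product=2
t=3: arr=2 -> substrate=3 bound=2 product=2
t=4: arr=2 -> substrate=3 bound=2 product=4
t=5: arr=3 -> substrate=6 bound=2 product=4
t=6: arr=1 -> substrate=5 bound=2 product=6
t=7: arr=0 -> substrate=5 bound=2 product=6

Answer: 2 2 2 2 2 2 2 2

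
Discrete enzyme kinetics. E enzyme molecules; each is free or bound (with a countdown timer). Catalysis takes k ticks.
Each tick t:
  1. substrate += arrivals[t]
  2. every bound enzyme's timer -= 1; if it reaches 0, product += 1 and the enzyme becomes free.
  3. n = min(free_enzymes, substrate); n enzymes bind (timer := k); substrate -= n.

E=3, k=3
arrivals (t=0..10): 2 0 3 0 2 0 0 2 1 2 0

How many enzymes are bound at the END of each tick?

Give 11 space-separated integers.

t=0: arr=2 -> substrate=0 bound=2 product=0
t=1: arr=0 -> substrate=0 bound=2 product=0
t=2: arr=3 -> substrate=2 bound=3 product=0
t=3: arr=0 -> substrate=0 bound=3 product=2
t=4: arr=2 -> substrate=2 bound=3 product=2
t=5: arr=0 -> substrate=1 bound=3 product=3
t=6: arr=0 -> substrate=0 bound=2 product=5
t=7: arr=2 -> substrate=1 bound=3 product=5
t=8: arr=1 -> substrate=1 bound=3 product=6
t=9: arr=2 -> substrate=2 bound=3 product=7
t=10: arr=0 -> substrate=1 bound=3 product=8

Answer: 2 2 3 3 3 3 2 3 3 3 3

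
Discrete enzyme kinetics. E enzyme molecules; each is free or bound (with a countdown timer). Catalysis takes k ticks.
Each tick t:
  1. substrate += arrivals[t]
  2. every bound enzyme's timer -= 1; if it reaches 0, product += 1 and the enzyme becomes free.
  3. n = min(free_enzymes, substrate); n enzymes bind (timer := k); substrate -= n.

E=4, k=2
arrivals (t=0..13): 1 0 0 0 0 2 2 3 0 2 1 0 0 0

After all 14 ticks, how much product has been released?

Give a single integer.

Answer: 11

Derivation:
t=0: arr=1 -> substrate=0 bound=1 product=0
t=1: arr=0 -> substrate=0 bound=1 product=0
t=2: arr=0 -> substrate=0 bound=0 product=1
t=3: arr=0 -> substrate=0 bound=0 product=1
t=4: arr=0 -> substrate=0 bound=0 product=1
t=5: arr=2 -> substrate=0 bound=2 product=1
t=6: arr=2 -> substrate=0 bound=4 product=1
t=7: arr=3 -> substrate=1 bound=4 product=3
t=8: arr=0 -> substrate=0 bound=3 product=5
t=9: arr=2 -> substrate=0 bound=3 product=7
t=10: arr=1 -> substrate=0 bound=3 product=8
t=11: arr=0 -> substrate=0 bound=1 product=10
t=12: arr=0 -> substrate=0 bound=0 product=11
t=13: arr=0 -> substrate=0 bound=0 product=11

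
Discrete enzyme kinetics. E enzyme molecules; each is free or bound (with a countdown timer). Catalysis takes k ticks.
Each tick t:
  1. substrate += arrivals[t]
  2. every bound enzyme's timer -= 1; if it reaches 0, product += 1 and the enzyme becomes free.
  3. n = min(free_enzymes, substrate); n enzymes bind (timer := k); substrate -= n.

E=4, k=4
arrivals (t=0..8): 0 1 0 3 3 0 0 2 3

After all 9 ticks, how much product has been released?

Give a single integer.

Answer: 4

Derivation:
t=0: arr=0 -> substrate=0 bound=0 product=0
t=1: arr=1 -> substrate=0 bound=1 product=0
t=2: arr=0 -> substrate=0 bound=1 product=0
t=3: arr=3 -> substrate=0 bound=4 product=0
t=4: arr=3 -> substrate=3 bound=4 product=0
t=5: arr=0 -> substrate=2 bound=4 product=1
t=6: arr=0 -> substrate=2 bound=4 product=1
t=7: arr=2 -> substrate=1 bound=4 product=4
t=8: arr=3 -> substrate=4 bound=4 product=4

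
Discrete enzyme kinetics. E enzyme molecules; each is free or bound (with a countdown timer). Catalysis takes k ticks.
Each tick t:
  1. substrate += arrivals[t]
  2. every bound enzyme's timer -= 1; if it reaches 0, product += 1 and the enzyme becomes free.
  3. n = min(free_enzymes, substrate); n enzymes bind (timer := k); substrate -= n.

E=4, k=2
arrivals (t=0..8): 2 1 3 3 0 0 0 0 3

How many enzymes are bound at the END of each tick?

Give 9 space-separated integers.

t=0: arr=2 -> substrate=0 bound=2 product=0
t=1: arr=1 -> substrate=0 bound=3 product=0
t=2: arr=3 -> substrate=0 bound=4 product=2
t=3: arr=3 -> substrate=2 bound=4 product=3
t=4: arr=0 -> substrate=0 bound=3 product=6
t=5: arr=0 -> substrate=0 bound=2 product=7
t=6: arr=0 -> substrate=0 bound=0 product=9
t=7: arr=0 -> substrate=0 bound=0 product=9
t=8: arr=3 -> substrate=0 bound=3 product=9

Answer: 2 3 4 4 3 2 0 0 3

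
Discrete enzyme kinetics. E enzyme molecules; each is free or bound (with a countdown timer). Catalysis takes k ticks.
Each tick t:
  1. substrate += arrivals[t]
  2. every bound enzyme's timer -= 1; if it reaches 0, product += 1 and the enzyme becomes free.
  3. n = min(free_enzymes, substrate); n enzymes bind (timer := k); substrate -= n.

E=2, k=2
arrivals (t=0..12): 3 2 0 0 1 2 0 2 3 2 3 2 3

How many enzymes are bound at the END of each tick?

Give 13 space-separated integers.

t=0: arr=3 -> substrate=1 bound=2 product=0
t=1: arr=2 -> substrate=3 bound=2 product=0
t=2: arr=0 -> substrate=1 bound=2 product=2
t=3: arr=0 -> substrate=1 bound=2 product=2
t=4: arr=1 -> substrate=0 bound=2 product=4
t=5: arr=2 -> substrate=2 bound=2 product=4
t=6: arr=0 -> substrate=0 bound=2 product=6
t=7: arr=2 -> substrate=2 bound=2 product=6
t=8: arr=3 -> substrate=3 bound=2 product=8
t=9: arr=2 -> substrate=5 bound=2 product=8
t=10: arr=3 -> substrate=6 bound=2 product=10
t=11: arr=2 -> substrate=8 bound=2 product=10
t=12: arr=3 -> substrate=9 bound=2 product=12

Answer: 2 2 2 2 2 2 2 2 2 2 2 2 2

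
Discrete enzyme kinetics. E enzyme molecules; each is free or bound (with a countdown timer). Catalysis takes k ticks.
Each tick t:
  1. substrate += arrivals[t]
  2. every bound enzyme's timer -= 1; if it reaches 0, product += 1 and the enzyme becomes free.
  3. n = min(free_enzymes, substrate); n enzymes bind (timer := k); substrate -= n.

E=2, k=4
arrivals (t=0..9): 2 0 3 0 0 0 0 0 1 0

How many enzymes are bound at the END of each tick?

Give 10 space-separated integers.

t=0: arr=2 -> substrate=0 bound=2 product=0
t=1: arr=0 -> substrate=0 bound=2 product=0
t=2: arr=3 -> substrate=3 bound=2 product=0
t=3: arr=0 -> substrate=3 bound=2 product=0
t=4: arr=0 -> substrate=1 bound=2 product=2
t=5: arr=0 -> substrate=1 bound=2 product=2
t=6: arr=0 -> substrate=1 bound=2 product=2
t=7: arr=0 -> substrate=1 bound=2 product=2
t=8: arr=1 -> substrate=0 bound=2 product=4
t=9: arr=0 -> substrate=0 bound=2 product=4

Answer: 2 2 2 2 2 2 2 2 2 2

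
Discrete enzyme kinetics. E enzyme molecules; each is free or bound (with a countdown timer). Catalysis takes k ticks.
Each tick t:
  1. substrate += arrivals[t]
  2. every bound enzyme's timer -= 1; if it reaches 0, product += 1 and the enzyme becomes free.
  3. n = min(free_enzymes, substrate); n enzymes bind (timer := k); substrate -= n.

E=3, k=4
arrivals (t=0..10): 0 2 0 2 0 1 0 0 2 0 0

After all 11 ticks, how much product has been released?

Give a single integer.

Answer: 5

Derivation:
t=0: arr=0 -> substrate=0 bound=0 product=0
t=1: arr=2 -> substrate=0 bound=2 product=0
t=2: arr=0 -> substrate=0 bound=2 product=0
t=3: arr=2 -> substrate=1 bound=3 product=0
t=4: arr=0 -> substrate=1 bound=3 product=0
t=5: arr=1 -> substrate=0 bound=3 product=2
t=6: arr=0 -> substrate=0 bound=3 product=2
t=7: arr=0 -> substrate=0 bound=2 product=3
t=8: arr=2 -> substrate=1 bound=3 product=3
t=9: arr=0 -> substrate=0 bound=2 product=5
t=10: arr=0 -> substrate=0 bound=2 product=5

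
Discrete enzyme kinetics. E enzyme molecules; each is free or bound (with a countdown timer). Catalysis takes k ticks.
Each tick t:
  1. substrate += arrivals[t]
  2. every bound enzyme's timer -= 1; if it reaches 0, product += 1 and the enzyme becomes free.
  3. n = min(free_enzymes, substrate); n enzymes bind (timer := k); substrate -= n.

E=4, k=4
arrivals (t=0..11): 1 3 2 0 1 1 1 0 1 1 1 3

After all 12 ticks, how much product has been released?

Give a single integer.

Answer: 8

Derivation:
t=0: arr=1 -> substrate=0 bound=1 product=0
t=1: arr=3 -> substrate=0 bound=4 product=0
t=2: arr=2 -> substrate=2 bound=4 product=0
t=3: arr=0 -> substrate=2 bound=4 product=0
t=4: arr=1 -> substrate=2 bound=4 product=1
t=5: arr=1 -> substrate=0 bound=4 product=4
t=6: arr=1 -> substrate=1 bound=4 product=4
t=7: arr=0 -> substrate=1 bound=4 product=4
t=8: arr=1 -> substrate=1 bound=4 product=5
t=9: arr=1 -> substrate=0 bound=3 product=8
t=10: arr=1 -> substrate=0 bound=4 product=8
t=11: arr=3 -> substrate=3 bound=4 product=8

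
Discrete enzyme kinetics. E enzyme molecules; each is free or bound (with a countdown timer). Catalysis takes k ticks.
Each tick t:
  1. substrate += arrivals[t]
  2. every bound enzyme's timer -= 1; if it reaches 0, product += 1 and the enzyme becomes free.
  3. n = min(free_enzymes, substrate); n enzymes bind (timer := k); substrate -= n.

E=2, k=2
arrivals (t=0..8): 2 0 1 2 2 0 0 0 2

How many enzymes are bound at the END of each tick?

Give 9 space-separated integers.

Answer: 2 2 1 2 2 2 2 1 2

Derivation:
t=0: arr=2 -> substrate=0 bound=2 product=0
t=1: arr=0 -> substrate=0 bound=2 product=0
t=2: arr=1 -> substrate=0 bound=1 product=2
t=3: arr=2 -> substrate=1 bound=2 product=2
t=4: arr=2 -> substrate=2 bound=2 product=3
t=5: arr=0 -> substrate=1 bound=2 product=4
t=6: arr=0 -> substrate=0 bound=2 product=5
t=7: arr=0 -> substrate=0 bound=1 product=6
t=8: arr=2 -> substrate=0 bound=2 product=7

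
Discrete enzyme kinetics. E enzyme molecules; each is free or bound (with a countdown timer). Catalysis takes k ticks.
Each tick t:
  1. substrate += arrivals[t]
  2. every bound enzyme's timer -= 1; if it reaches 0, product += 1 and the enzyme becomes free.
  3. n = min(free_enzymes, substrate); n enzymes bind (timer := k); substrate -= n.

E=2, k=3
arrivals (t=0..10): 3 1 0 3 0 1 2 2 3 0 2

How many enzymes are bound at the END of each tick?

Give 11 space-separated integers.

Answer: 2 2 2 2 2 2 2 2 2 2 2

Derivation:
t=0: arr=3 -> substrate=1 bound=2 product=0
t=1: arr=1 -> substrate=2 bound=2 product=0
t=2: arr=0 -> substrate=2 bound=2 product=0
t=3: arr=3 -> substrate=3 bound=2 product=2
t=4: arr=0 -> substrate=3 bound=2 product=2
t=5: arr=1 -> substrate=4 bound=2 product=2
t=6: arr=2 -> substrate=4 bound=2 product=4
t=7: arr=2 -> substrate=6 bound=2 product=4
t=8: arr=3 -> substrate=9 bound=2 product=4
t=9: arr=0 -> substrate=7 bound=2 product=6
t=10: arr=2 -> substrate=9 bound=2 product=6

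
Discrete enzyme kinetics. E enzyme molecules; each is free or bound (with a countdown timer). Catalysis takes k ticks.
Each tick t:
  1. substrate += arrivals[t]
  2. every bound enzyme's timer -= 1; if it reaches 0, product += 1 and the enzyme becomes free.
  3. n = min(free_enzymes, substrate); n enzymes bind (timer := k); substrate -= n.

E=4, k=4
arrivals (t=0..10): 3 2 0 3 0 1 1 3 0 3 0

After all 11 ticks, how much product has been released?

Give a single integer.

t=0: arr=3 -> substrate=0 bound=3 product=0
t=1: arr=2 -> substrate=1 bound=4 product=0
t=2: arr=0 -> substrate=1 bound=4 product=0
t=3: arr=3 -> substrate=4 bound=4 product=0
t=4: arr=0 -> substrate=1 bound=4 product=3
t=5: arr=1 -> substrate=1 bound=4 product=4
t=6: arr=1 -> substrate=2 bound=4 product=4
t=7: arr=3 -> substrate=5 bound=4 product=4
t=8: arr=0 -> substrate=2 bound=4 product=7
t=9: arr=3 -> substrate=4 bound=4 product=8
t=10: arr=0 -> substrate=4 bound=4 product=8

Answer: 8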